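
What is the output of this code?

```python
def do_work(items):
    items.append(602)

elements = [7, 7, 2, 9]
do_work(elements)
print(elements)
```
[7, 7, 2, 9, 602]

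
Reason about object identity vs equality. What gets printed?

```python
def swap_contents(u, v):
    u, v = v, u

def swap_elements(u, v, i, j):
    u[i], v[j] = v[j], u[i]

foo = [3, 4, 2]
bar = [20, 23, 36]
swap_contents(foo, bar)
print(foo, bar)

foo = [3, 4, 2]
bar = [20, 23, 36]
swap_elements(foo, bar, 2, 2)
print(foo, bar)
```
[3, 4, 2] [20, 23, 36]
[3, 4, 36] [20, 23, 2]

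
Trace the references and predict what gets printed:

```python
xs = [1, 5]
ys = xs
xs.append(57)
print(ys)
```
[1, 5, 57]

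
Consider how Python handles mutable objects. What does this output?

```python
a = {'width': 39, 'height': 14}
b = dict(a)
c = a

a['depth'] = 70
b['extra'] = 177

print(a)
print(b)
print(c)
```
{'width': 39, 'height': 14, 'depth': 70}
{'width': 39, 'height': 14, 'extra': 177}
{'width': 39, 'height': 14, 'depth': 70}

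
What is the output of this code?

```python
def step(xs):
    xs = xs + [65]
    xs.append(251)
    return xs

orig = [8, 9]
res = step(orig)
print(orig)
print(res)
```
[8, 9]
[8, 9, 65, 251]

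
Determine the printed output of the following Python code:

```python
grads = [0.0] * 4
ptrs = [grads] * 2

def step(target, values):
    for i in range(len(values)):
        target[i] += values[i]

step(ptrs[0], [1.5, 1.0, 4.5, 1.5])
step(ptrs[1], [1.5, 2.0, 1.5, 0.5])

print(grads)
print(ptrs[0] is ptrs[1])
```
[3.0, 3.0, 6.0, 2.0]
True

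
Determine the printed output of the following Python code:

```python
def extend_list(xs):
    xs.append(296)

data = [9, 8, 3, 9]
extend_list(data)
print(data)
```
[9, 8, 3, 9, 296]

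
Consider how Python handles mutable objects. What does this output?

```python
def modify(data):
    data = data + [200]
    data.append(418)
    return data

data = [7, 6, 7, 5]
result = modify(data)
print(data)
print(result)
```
[7, 6, 7, 5]
[7, 6, 7, 5, 200, 418]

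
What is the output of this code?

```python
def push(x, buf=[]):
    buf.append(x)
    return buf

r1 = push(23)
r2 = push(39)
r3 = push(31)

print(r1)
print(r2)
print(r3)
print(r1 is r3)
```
[23, 39, 31]
[23, 39, 31]
[23, 39, 31]
True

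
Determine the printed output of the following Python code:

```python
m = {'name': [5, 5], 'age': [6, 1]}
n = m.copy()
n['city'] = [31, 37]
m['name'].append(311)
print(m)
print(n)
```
{'name': [5, 5, 311], 'age': [6, 1]}
{'name': [5, 5, 311], 'age': [6, 1], 'city': [31, 37]}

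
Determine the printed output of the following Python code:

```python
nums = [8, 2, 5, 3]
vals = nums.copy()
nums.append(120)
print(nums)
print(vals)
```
[8, 2, 5, 3, 120]
[8, 2, 5, 3]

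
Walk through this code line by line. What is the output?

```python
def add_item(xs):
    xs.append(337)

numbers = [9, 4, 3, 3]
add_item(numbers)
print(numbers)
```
[9, 4, 3, 3, 337]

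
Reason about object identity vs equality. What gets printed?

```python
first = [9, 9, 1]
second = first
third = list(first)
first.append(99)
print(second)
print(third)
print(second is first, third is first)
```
[9, 9, 1, 99]
[9, 9, 1]
True False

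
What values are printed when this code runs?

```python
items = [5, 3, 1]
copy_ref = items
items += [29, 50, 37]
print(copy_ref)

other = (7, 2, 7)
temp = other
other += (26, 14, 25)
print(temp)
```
[5, 3, 1, 29, 50, 37]
(7, 2, 7)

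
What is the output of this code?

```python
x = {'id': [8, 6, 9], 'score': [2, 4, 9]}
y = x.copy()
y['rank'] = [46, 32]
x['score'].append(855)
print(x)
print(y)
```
{'id': [8, 6, 9], 'score': [2, 4, 9, 855]}
{'id': [8, 6, 9], 'score': [2, 4, 9, 855], 'rank': [46, 32]}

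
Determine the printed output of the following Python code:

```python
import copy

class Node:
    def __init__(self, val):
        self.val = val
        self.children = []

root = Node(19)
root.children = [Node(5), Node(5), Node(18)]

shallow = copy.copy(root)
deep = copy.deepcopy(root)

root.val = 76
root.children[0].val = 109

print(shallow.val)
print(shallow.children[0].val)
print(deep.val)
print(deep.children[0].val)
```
19
109
19
5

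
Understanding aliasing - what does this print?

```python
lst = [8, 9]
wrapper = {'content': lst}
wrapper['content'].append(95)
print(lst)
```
[8, 9, 95]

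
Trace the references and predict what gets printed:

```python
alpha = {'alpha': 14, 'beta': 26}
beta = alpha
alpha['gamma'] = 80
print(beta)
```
{'alpha': 14, 'beta': 26, 'gamma': 80}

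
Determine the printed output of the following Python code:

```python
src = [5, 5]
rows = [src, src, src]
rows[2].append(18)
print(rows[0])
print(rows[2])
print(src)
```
[5, 5, 18]
[5, 5, 18]
[5, 5, 18]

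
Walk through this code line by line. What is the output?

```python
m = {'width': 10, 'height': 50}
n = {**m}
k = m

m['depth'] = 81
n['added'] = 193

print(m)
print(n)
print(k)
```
{'width': 10, 'height': 50, 'depth': 81}
{'width': 10, 'height': 50, 'added': 193}
{'width': 10, 'height': 50, 'depth': 81}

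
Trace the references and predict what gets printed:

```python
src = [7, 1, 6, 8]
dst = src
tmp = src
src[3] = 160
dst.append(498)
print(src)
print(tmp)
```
[7, 1, 6, 160, 498]
[7, 1, 6, 160, 498]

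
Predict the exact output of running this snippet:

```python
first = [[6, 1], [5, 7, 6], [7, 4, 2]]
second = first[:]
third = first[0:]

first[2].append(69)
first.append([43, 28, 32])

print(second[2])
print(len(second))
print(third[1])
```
[7, 4, 2, 69]
3
[5, 7, 6]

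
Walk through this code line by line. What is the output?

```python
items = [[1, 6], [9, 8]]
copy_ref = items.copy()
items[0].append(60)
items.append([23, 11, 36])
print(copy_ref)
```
[[1, 6, 60], [9, 8]]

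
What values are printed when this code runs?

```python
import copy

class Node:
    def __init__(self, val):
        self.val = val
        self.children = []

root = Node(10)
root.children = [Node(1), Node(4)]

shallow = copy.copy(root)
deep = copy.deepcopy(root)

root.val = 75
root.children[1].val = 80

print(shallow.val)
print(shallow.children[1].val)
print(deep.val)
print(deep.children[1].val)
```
10
80
10
4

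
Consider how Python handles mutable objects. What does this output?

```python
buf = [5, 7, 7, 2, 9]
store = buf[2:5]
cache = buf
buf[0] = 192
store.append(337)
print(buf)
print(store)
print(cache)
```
[192, 7, 7, 2, 9]
[7, 2, 9, 337]
[192, 7, 7, 2, 9]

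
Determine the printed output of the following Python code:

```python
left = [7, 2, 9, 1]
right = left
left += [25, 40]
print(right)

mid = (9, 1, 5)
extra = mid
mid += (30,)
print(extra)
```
[7, 2, 9, 1, 25, 40]
(9, 1, 5)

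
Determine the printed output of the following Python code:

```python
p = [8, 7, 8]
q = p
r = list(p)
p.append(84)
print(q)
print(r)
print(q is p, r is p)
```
[8, 7, 8, 84]
[8, 7, 8]
True False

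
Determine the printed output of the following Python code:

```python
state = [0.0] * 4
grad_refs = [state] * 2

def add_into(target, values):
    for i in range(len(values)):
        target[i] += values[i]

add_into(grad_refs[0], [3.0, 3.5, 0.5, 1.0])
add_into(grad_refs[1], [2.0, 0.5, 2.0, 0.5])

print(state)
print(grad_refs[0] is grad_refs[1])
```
[5.0, 4.0, 2.5, 1.5]
True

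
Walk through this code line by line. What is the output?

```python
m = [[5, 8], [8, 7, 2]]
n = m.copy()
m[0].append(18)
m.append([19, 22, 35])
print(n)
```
[[5, 8, 18], [8, 7, 2]]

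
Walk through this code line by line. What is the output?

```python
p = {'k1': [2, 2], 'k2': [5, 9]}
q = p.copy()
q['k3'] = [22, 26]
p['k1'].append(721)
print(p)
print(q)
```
{'k1': [2, 2, 721], 'k2': [5, 9]}
{'k1': [2, 2, 721], 'k2': [5, 9], 'k3': [22, 26]}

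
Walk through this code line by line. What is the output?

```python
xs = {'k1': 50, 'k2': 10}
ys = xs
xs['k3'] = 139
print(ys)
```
{'k1': 50, 'k2': 10, 'k3': 139}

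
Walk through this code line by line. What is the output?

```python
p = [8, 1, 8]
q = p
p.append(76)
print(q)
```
[8, 1, 8, 76]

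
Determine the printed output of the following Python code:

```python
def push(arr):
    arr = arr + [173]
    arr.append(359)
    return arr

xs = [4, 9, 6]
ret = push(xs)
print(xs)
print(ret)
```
[4, 9, 6]
[4, 9, 6, 173, 359]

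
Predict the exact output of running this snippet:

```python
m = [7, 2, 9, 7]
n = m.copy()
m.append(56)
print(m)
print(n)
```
[7, 2, 9, 7, 56]
[7, 2, 9, 7]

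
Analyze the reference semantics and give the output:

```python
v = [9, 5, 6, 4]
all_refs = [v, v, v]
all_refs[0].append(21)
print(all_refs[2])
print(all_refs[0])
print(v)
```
[9, 5, 6, 4, 21]
[9, 5, 6, 4, 21]
[9, 5, 6, 4, 21]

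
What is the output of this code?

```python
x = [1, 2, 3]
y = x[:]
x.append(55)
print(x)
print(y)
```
[1, 2, 3, 55]
[1, 2, 3]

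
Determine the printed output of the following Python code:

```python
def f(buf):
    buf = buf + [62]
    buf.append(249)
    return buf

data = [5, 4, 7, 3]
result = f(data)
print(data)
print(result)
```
[5, 4, 7, 3]
[5, 4, 7, 3, 62, 249]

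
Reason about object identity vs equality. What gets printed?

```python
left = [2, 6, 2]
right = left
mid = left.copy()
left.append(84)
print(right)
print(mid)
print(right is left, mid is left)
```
[2, 6, 2, 84]
[2, 6, 2]
True False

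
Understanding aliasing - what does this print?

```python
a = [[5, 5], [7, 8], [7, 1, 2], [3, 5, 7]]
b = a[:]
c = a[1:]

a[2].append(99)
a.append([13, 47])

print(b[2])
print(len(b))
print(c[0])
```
[7, 1, 2, 99]
4
[7, 8]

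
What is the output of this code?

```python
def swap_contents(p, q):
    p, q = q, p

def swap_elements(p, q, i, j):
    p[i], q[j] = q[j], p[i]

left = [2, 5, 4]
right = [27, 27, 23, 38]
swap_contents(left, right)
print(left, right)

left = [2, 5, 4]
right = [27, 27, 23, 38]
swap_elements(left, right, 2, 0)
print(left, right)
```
[2, 5, 4] [27, 27, 23, 38]
[2, 5, 27] [4, 27, 23, 38]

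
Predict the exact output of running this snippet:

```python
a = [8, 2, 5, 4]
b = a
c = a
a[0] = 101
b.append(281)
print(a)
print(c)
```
[101, 2, 5, 4, 281]
[101, 2, 5, 4, 281]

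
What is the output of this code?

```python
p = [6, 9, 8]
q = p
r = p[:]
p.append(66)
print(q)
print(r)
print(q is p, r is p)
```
[6, 9, 8, 66]
[6, 9, 8]
True False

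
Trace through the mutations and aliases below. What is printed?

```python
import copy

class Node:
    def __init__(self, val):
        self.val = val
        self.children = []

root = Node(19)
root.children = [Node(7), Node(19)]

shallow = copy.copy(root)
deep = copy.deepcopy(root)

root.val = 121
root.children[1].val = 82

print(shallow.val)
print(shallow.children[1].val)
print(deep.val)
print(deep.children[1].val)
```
19
82
19
19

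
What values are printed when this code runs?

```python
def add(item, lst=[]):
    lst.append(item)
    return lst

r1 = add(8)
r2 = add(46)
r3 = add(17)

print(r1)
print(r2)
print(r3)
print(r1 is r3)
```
[8, 46, 17]
[8, 46, 17]
[8, 46, 17]
True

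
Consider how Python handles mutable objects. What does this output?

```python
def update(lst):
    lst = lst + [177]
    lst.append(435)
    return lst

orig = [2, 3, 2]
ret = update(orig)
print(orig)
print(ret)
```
[2, 3, 2]
[2, 3, 2, 177, 435]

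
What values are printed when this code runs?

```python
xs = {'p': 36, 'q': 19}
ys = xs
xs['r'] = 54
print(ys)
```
{'p': 36, 'q': 19, 'r': 54}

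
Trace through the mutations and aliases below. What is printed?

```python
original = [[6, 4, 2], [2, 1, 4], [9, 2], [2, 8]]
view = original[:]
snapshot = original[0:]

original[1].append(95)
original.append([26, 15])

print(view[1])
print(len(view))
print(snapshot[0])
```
[2, 1, 4, 95]
4
[6, 4, 2]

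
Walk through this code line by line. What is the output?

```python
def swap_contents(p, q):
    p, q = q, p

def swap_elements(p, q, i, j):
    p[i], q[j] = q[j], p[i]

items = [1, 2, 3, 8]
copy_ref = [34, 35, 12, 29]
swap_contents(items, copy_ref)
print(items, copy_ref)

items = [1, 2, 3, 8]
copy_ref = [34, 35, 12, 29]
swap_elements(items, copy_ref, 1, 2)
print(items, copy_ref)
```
[1, 2, 3, 8] [34, 35, 12, 29]
[1, 12, 3, 8] [34, 35, 2, 29]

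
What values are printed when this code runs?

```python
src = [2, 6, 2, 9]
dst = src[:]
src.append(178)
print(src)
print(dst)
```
[2, 6, 2, 9, 178]
[2, 6, 2, 9]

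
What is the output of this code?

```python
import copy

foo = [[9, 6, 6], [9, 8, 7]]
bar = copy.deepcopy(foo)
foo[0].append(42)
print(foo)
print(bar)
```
[[9, 6, 6, 42], [9, 8, 7]]
[[9, 6, 6], [9, 8, 7]]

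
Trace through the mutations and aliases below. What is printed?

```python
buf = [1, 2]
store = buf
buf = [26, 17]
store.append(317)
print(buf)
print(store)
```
[26, 17]
[1, 2, 317]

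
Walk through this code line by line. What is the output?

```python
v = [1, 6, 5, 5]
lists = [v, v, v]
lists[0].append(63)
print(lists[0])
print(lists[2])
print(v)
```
[1, 6, 5, 5, 63]
[1, 6, 5, 5, 63]
[1, 6, 5, 5, 63]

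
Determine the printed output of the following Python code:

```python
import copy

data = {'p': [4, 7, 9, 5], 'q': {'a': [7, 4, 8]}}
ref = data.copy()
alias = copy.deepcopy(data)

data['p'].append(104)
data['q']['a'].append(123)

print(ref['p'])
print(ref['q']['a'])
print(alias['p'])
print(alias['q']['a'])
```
[4, 7, 9, 5, 104]
[7, 4, 8, 123]
[4, 7, 9, 5]
[7, 4, 8]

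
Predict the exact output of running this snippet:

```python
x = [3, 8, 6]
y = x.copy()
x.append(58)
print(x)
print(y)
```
[3, 8, 6, 58]
[3, 8, 6]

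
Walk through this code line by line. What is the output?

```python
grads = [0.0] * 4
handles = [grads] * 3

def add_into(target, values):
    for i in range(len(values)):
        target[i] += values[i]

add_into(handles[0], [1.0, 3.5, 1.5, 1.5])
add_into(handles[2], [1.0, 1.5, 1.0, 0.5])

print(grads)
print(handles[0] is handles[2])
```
[2.0, 5.0, 2.5, 2.0]
True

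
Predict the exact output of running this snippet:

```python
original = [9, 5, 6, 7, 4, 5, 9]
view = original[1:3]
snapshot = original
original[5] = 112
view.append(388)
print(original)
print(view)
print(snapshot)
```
[9, 5, 6, 7, 4, 112, 9]
[5, 6, 388]
[9, 5, 6, 7, 4, 112, 9]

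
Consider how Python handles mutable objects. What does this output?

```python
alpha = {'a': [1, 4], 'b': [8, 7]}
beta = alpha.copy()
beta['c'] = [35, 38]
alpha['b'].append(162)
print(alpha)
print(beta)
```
{'a': [1, 4], 'b': [8, 7, 162]}
{'a': [1, 4], 'b': [8, 7, 162], 'c': [35, 38]}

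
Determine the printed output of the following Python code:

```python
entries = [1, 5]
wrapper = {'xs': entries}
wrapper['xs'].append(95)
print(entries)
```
[1, 5, 95]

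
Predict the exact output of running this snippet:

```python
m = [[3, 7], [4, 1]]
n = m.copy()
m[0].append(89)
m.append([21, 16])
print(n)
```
[[3, 7, 89], [4, 1]]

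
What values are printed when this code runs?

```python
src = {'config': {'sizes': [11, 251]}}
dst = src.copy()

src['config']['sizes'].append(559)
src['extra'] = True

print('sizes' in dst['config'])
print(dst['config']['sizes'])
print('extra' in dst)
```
True
[11, 251, 559]
False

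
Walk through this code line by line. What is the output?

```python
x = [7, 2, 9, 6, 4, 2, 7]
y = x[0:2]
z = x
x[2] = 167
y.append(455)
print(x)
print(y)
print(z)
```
[7, 2, 167, 6, 4, 2, 7]
[7, 2, 455]
[7, 2, 167, 6, 4, 2, 7]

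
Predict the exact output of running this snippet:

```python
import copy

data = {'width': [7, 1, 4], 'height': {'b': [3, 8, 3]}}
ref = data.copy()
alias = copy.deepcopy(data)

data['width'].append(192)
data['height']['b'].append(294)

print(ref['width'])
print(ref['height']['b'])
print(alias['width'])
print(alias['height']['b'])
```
[7, 1, 4, 192]
[3, 8, 3, 294]
[7, 1, 4]
[3, 8, 3]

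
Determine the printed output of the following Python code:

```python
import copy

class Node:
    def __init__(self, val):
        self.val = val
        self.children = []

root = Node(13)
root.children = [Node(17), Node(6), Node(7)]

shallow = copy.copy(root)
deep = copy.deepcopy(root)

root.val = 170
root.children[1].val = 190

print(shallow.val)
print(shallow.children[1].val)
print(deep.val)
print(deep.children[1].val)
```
13
190
13
6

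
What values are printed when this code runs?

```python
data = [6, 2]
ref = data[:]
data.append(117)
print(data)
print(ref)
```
[6, 2, 117]
[6, 2]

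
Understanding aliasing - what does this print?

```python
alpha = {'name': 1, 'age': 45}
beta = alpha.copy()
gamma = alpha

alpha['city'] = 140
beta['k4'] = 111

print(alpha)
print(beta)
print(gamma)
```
{'name': 1, 'age': 45, 'city': 140}
{'name': 1, 'age': 45, 'k4': 111}
{'name': 1, 'age': 45, 'city': 140}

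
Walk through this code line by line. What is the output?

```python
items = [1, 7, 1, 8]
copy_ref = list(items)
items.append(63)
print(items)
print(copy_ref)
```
[1, 7, 1, 8, 63]
[1, 7, 1, 8]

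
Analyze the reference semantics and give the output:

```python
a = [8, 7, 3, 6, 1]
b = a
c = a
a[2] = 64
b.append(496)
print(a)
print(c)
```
[8, 7, 64, 6, 1, 496]
[8, 7, 64, 6, 1, 496]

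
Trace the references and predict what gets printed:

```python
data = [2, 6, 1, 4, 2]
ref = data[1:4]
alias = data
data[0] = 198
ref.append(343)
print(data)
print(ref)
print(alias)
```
[198, 6, 1, 4, 2]
[6, 1, 4, 343]
[198, 6, 1, 4, 2]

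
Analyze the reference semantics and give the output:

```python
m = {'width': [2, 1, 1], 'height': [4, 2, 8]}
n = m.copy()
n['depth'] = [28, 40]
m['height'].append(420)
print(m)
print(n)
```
{'width': [2, 1, 1], 'height': [4, 2, 8, 420]}
{'width': [2, 1, 1], 'height': [4, 2, 8, 420], 'depth': [28, 40]}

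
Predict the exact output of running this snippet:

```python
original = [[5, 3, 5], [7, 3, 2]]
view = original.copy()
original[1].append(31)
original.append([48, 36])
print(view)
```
[[5, 3, 5], [7, 3, 2, 31]]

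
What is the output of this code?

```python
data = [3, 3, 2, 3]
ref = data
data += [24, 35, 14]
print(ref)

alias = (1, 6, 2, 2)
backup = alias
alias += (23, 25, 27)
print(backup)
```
[3, 3, 2, 3, 24, 35, 14]
(1, 6, 2, 2)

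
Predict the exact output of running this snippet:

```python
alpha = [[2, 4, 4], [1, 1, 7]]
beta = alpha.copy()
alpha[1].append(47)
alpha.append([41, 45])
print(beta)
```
[[2, 4, 4], [1, 1, 7, 47]]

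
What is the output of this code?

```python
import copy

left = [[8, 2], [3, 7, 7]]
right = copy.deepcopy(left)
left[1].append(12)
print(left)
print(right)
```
[[8, 2], [3, 7, 7, 12]]
[[8, 2], [3, 7, 7]]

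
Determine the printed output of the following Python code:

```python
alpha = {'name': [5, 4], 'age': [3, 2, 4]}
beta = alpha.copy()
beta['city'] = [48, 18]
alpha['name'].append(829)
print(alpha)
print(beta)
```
{'name': [5, 4, 829], 'age': [3, 2, 4]}
{'name': [5, 4, 829], 'age': [3, 2, 4], 'city': [48, 18]}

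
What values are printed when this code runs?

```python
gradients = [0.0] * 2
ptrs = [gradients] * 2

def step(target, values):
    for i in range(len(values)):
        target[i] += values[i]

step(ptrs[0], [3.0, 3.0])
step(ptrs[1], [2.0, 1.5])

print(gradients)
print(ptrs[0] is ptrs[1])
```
[5.0, 4.5]
True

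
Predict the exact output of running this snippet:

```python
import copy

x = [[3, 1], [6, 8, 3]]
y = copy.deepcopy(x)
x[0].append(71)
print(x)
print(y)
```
[[3, 1, 71], [6, 8, 3]]
[[3, 1], [6, 8, 3]]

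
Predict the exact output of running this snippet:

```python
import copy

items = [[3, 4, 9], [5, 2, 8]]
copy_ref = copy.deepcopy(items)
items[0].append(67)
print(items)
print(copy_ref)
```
[[3, 4, 9, 67], [5, 2, 8]]
[[3, 4, 9], [5, 2, 8]]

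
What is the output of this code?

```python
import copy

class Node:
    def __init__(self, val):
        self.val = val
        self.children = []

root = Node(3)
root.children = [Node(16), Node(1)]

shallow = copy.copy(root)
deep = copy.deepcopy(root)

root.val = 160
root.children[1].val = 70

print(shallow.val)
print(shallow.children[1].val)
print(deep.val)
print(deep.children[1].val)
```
3
70
3
1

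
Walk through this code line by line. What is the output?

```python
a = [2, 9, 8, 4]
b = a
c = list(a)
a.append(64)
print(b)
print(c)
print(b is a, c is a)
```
[2, 9, 8, 4, 64]
[2, 9, 8, 4]
True False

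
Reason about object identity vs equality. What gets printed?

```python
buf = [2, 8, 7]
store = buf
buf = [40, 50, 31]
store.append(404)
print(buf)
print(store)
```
[40, 50, 31]
[2, 8, 7, 404]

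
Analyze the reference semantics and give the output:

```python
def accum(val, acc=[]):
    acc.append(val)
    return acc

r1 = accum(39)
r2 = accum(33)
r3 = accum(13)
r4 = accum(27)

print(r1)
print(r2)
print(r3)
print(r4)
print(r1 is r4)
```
[39, 33, 13, 27]
[39, 33, 13, 27]
[39, 33, 13, 27]
[39, 33, 13, 27]
True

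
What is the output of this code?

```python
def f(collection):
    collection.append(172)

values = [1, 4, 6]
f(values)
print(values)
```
[1, 4, 6, 172]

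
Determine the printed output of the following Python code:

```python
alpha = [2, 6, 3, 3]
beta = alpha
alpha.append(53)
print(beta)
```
[2, 6, 3, 3, 53]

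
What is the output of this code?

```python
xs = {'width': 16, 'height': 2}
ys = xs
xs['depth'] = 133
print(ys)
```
{'width': 16, 'height': 2, 'depth': 133}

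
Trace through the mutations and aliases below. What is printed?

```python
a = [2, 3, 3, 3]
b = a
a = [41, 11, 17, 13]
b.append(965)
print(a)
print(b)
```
[41, 11, 17, 13]
[2, 3, 3, 3, 965]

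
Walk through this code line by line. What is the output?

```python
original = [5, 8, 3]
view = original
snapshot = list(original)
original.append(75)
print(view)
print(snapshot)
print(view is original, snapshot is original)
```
[5, 8, 3, 75]
[5, 8, 3]
True False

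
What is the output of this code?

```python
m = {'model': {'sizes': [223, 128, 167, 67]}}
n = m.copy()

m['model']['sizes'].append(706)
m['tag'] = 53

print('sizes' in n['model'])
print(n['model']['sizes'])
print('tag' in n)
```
True
[223, 128, 167, 67, 706]
False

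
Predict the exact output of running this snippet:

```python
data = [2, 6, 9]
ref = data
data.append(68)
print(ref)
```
[2, 6, 9, 68]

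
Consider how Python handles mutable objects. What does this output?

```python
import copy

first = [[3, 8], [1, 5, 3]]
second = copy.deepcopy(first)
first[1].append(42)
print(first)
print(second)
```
[[3, 8], [1, 5, 3, 42]]
[[3, 8], [1, 5, 3]]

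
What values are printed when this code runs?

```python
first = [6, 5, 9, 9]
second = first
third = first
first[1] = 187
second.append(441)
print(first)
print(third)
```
[6, 187, 9, 9, 441]
[6, 187, 9, 9, 441]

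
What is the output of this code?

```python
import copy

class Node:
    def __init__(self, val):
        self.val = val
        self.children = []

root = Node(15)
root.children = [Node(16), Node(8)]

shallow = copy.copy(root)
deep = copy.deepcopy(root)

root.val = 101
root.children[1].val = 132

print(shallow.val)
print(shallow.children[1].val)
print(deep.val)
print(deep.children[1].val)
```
15
132
15
8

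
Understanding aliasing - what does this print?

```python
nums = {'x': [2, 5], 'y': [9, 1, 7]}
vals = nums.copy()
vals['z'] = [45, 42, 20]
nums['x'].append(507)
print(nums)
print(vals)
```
{'x': [2, 5, 507], 'y': [9, 1, 7]}
{'x': [2, 5, 507], 'y': [9, 1, 7], 'z': [45, 42, 20]}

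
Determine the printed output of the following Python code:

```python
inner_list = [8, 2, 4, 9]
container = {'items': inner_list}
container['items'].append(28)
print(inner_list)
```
[8, 2, 4, 9, 28]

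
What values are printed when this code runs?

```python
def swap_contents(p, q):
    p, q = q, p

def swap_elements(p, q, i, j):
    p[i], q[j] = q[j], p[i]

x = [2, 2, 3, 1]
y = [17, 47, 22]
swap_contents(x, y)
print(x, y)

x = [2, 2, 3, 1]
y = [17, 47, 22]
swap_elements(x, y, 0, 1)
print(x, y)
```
[2, 2, 3, 1] [17, 47, 22]
[47, 2, 3, 1] [17, 2, 22]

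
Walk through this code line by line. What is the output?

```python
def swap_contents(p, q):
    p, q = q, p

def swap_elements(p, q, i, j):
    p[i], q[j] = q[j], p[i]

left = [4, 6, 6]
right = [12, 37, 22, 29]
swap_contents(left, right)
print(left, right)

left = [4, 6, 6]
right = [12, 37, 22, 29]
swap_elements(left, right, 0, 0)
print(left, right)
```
[4, 6, 6] [12, 37, 22, 29]
[12, 6, 6] [4, 37, 22, 29]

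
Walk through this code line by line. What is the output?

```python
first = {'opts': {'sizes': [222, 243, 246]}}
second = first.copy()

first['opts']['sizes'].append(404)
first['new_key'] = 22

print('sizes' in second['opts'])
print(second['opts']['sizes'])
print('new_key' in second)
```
True
[222, 243, 246, 404]
False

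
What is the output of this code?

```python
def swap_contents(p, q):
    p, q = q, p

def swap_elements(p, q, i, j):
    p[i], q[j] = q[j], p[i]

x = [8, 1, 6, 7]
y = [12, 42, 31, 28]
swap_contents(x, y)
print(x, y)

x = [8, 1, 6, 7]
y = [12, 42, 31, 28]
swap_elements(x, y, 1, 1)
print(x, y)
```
[8, 1, 6, 7] [12, 42, 31, 28]
[8, 42, 6, 7] [12, 1, 31, 28]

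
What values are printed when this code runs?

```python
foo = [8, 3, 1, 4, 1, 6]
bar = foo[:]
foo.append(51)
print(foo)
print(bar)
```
[8, 3, 1, 4, 1, 6, 51]
[8, 3, 1, 4, 1, 6]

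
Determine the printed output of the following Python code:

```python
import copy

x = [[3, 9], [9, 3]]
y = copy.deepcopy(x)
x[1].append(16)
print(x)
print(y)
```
[[3, 9], [9, 3, 16]]
[[3, 9], [9, 3]]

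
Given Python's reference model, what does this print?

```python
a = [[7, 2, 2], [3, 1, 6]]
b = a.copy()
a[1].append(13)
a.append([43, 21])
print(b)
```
[[7, 2, 2], [3, 1, 6, 13]]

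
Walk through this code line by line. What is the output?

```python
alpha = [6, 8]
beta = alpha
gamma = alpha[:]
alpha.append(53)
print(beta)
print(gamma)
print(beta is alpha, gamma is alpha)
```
[6, 8, 53]
[6, 8]
True False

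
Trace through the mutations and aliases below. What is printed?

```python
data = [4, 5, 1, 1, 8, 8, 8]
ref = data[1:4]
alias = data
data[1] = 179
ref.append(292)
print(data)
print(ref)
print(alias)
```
[4, 179, 1, 1, 8, 8, 8]
[5, 1, 1, 292]
[4, 179, 1, 1, 8, 8, 8]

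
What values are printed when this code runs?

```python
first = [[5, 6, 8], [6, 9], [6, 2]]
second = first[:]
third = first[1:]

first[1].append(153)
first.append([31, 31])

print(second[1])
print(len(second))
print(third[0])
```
[6, 9, 153]
3
[6, 9, 153]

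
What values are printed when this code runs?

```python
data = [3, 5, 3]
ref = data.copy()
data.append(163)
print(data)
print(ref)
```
[3, 5, 3, 163]
[3, 5, 3]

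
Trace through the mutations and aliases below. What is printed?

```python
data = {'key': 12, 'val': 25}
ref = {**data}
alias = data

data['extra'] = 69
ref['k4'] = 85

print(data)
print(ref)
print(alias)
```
{'key': 12, 'val': 25, 'extra': 69}
{'key': 12, 'val': 25, 'k4': 85}
{'key': 12, 'val': 25, 'extra': 69}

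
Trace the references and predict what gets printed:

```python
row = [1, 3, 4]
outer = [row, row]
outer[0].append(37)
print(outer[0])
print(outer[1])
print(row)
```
[1, 3, 4, 37]
[1, 3, 4, 37]
[1, 3, 4, 37]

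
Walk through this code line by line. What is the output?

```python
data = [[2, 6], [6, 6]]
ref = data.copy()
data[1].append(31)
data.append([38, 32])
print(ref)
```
[[2, 6], [6, 6, 31]]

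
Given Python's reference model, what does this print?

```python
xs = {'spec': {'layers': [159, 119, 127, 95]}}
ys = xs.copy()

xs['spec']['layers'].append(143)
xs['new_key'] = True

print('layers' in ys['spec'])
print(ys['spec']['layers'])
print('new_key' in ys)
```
True
[159, 119, 127, 95, 143]
False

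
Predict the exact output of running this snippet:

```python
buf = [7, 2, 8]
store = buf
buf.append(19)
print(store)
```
[7, 2, 8, 19]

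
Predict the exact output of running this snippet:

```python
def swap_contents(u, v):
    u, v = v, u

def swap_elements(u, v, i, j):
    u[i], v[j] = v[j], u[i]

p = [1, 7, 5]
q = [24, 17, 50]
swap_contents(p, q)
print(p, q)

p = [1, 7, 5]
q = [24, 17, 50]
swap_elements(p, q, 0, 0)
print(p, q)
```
[1, 7, 5] [24, 17, 50]
[24, 7, 5] [1, 17, 50]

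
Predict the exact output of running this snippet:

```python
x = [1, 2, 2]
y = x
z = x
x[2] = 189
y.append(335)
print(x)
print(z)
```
[1, 2, 189, 335]
[1, 2, 189, 335]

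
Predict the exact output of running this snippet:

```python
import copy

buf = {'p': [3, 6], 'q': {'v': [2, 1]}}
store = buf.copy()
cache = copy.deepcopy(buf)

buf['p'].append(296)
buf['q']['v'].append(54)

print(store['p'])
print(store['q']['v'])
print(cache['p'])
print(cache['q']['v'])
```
[3, 6, 296]
[2, 1, 54]
[3, 6]
[2, 1]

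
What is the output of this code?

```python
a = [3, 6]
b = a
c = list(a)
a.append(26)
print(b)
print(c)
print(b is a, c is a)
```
[3, 6, 26]
[3, 6]
True False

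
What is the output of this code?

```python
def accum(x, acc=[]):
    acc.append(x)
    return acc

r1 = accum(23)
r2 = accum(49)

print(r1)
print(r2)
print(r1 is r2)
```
[23, 49]
[23, 49]
True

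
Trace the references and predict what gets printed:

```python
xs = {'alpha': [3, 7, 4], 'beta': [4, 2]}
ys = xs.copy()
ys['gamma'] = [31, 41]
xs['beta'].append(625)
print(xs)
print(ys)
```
{'alpha': [3, 7, 4], 'beta': [4, 2, 625]}
{'alpha': [3, 7, 4], 'beta': [4, 2, 625], 'gamma': [31, 41]}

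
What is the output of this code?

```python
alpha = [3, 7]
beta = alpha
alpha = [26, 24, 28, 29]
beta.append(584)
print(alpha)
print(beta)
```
[26, 24, 28, 29]
[3, 7, 584]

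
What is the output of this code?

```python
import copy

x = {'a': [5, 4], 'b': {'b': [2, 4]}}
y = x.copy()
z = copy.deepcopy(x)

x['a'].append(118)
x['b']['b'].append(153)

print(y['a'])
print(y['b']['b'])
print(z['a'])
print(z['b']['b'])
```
[5, 4, 118]
[2, 4, 153]
[5, 4]
[2, 4]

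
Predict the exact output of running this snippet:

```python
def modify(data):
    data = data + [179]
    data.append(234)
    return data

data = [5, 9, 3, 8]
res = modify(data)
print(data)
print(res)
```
[5, 9, 3, 8]
[5, 9, 3, 8, 179, 234]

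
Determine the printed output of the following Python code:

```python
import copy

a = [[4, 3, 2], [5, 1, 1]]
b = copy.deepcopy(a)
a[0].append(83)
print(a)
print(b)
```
[[4, 3, 2, 83], [5, 1, 1]]
[[4, 3, 2], [5, 1, 1]]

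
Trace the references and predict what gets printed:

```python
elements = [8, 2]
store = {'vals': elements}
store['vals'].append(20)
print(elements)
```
[8, 2, 20]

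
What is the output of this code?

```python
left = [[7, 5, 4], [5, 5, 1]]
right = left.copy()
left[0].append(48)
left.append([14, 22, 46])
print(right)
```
[[7, 5, 4, 48], [5, 5, 1]]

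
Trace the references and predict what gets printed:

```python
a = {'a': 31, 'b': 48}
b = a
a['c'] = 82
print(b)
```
{'a': 31, 'b': 48, 'c': 82}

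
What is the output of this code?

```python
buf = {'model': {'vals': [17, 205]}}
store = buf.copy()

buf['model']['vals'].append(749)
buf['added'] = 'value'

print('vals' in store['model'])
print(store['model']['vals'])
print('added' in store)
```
True
[17, 205, 749]
False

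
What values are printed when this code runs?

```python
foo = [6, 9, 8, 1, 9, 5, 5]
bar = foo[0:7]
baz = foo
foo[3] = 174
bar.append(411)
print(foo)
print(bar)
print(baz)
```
[6, 9, 8, 174, 9, 5, 5]
[6, 9, 8, 1, 9, 5, 5, 411]
[6, 9, 8, 174, 9, 5, 5]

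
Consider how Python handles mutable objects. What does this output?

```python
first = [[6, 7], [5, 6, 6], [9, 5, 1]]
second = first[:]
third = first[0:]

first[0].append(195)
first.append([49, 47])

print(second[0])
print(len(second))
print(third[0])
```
[6, 7, 195]
3
[6, 7, 195]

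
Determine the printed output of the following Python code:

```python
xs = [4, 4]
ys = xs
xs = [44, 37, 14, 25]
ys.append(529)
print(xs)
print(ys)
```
[44, 37, 14, 25]
[4, 4, 529]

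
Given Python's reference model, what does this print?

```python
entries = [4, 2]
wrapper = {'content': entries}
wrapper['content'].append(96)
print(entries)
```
[4, 2, 96]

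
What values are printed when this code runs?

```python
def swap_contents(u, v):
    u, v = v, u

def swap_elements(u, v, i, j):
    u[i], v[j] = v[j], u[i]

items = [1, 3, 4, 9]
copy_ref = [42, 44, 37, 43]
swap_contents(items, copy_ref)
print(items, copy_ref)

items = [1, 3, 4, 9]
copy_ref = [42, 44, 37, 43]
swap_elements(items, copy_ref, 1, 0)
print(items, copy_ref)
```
[1, 3, 4, 9] [42, 44, 37, 43]
[1, 42, 4, 9] [3, 44, 37, 43]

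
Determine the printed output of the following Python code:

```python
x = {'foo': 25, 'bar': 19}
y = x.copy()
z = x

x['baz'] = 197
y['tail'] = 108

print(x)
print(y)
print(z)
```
{'foo': 25, 'bar': 19, 'baz': 197}
{'foo': 25, 'bar': 19, 'tail': 108}
{'foo': 25, 'bar': 19, 'baz': 197}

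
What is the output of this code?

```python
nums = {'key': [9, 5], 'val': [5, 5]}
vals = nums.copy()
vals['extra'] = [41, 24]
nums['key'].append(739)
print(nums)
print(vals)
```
{'key': [9, 5, 739], 'val': [5, 5]}
{'key': [9, 5, 739], 'val': [5, 5], 'extra': [41, 24]}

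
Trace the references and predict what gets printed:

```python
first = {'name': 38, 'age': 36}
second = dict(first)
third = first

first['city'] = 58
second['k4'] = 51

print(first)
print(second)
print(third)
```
{'name': 38, 'age': 36, 'city': 58}
{'name': 38, 'age': 36, 'k4': 51}
{'name': 38, 'age': 36, 'city': 58}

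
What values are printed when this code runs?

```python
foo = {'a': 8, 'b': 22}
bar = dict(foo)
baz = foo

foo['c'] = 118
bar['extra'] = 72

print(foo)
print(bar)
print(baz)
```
{'a': 8, 'b': 22, 'c': 118}
{'a': 8, 'b': 22, 'extra': 72}
{'a': 8, 'b': 22, 'c': 118}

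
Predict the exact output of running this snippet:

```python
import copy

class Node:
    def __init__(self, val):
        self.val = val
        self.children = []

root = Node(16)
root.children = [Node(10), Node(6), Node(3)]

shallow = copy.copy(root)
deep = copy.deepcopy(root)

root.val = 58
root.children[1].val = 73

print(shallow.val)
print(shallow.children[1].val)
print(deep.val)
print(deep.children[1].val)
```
16
73
16
6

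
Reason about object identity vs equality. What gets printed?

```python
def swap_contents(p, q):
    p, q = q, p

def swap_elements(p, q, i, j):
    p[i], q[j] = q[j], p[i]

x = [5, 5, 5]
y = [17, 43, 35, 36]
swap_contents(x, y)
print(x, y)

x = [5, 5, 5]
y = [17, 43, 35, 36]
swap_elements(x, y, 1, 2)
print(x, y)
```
[5, 5, 5] [17, 43, 35, 36]
[5, 35, 5] [17, 43, 5, 36]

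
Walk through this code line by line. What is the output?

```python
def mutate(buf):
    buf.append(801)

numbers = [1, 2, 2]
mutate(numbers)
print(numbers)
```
[1, 2, 2, 801]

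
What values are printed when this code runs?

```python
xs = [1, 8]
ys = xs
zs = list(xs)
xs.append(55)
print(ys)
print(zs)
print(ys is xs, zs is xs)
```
[1, 8, 55]
[1, 8]
True False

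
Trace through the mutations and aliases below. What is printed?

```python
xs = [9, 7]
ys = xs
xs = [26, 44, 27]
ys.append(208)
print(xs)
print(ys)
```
[26, 44, 27]
[9, 7, 208]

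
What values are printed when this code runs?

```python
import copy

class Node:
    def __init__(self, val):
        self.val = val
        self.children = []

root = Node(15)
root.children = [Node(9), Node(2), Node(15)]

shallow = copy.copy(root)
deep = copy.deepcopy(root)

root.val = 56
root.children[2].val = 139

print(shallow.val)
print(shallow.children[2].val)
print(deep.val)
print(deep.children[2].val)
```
15
139
15
15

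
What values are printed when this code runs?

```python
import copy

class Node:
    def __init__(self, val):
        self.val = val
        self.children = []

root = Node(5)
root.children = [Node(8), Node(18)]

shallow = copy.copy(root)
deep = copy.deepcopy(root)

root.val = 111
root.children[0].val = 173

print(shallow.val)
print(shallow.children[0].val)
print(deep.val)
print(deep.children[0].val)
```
5
173
5
8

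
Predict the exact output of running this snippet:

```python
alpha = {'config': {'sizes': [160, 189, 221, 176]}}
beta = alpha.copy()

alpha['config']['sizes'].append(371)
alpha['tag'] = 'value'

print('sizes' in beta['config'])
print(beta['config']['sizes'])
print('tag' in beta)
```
True
[160, 189, 221, 176, 371]
False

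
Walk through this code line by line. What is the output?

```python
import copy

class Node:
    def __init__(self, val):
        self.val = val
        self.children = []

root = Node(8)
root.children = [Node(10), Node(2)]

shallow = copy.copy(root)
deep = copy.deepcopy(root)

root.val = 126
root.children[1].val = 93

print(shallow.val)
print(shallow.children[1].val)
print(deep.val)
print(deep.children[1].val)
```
8
93
8
2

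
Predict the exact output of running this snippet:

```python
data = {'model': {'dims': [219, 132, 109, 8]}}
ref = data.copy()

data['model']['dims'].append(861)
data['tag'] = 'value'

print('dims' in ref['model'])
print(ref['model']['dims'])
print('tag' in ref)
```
True
[219, 132, 109, 8, 861]
False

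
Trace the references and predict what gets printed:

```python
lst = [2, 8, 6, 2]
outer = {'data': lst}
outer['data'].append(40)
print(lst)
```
[2, 8, 6, 2, 40]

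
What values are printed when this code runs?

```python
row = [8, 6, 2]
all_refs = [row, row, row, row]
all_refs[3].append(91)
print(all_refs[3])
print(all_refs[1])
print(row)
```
[8, 6, 2, 91]
[8, 6, 2, 91]
[8, 6, 2, 91]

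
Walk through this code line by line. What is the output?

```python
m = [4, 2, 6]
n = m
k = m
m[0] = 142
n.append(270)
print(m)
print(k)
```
[142, 2, 6, 270]
[142, 2, 6, 270]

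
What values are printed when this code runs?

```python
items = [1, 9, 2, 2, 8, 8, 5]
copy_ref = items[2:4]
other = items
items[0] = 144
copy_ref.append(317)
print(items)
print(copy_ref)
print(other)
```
[144, 9, 2, 2, 8, 8, 5]
[2, 2, 317]
[144, 9, 2, 2, 8, 8, 5]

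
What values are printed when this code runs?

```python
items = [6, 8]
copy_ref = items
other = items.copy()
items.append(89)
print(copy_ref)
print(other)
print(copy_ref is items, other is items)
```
[6, 8, 89]
[6, 8]
True False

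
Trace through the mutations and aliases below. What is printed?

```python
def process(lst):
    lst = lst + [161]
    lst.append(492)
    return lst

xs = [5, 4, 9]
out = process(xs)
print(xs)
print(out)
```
[5, 4, 9]
[5, 4, 9, 161, 492]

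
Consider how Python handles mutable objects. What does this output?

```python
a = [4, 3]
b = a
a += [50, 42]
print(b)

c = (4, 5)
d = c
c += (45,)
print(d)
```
[4, 3, 50, 42]
(4, 5)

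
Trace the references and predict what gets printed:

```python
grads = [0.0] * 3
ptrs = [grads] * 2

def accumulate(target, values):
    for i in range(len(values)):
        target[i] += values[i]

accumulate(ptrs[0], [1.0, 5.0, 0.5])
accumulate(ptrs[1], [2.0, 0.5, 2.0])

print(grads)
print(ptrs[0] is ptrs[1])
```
[3.0, 5.5, 2.5]
True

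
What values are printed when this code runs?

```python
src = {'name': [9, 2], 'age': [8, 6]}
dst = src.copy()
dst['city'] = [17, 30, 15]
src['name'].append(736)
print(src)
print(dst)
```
{'name': [9, 2, 736], 'age': [8, 6]}
{'name': [9, 2, 736], 'age': [8, 6], 'city': [17, 30, 15]}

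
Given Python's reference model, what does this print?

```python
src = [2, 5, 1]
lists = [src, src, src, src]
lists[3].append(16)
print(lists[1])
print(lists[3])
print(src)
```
[2, 5, 1, 16]
[2, 5, 1, 16]
[2, 5, 1, 16]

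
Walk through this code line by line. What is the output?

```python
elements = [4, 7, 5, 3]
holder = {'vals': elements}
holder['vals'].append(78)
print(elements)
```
[4, 7, 5, 3, 78]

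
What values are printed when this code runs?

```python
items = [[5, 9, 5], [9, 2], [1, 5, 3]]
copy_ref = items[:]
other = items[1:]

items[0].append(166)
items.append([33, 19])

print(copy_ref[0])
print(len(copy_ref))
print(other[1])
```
[5, 9, 5, 166]
3
[1, 5, 3]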